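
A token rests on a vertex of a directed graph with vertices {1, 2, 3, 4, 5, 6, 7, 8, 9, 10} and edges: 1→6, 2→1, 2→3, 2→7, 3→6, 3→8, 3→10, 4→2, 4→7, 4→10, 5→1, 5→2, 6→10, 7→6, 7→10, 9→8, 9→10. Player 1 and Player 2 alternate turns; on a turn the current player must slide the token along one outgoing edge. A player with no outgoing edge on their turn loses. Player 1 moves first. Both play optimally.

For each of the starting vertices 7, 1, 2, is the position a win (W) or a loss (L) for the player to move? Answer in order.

Label each position W (a win for the player to move) or L (a loss). A position with no legal move is L; any other position is W exactly when some move reaches an L, and L when every move reaches a W.
Every edge goes from a vertex to one that appears earlier in the order 8, 10, 9, 6, 3, 7, 1, 2, 5, 4, so processing vertices in that order labels each vertex after all of its successors.
8: no outgoing edge → L
10: no outgoing edge → L
9: reaches L-position 10 → W
6: reaches L-position 10 → W
3: reaches L-position 10 → W
7: reaches L-position 10 → W
1: only reaches 6(W), which is W → L
2: reaches L-position 1 → W
5: reaches L-position 1 → W
4: reaches L-position 10 → W

7: W, 1: L, 2: W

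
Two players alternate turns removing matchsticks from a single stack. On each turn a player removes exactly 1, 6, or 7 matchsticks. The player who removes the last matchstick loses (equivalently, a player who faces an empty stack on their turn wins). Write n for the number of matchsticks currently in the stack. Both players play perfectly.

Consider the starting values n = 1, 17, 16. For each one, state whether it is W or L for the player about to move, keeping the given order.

Compute win/loss labels from the base case upward. A position with no move is W. Any other position is W if it can reach an L in one move, else L.
n=0: no move; the opponent has just taken the last matchstick and therefore loses → W
n=1: →0(W) only, which is W, so L
n=2: →1(L), so W
n=3: →2(W) only, which is W, so L
n=4: →3(L), so W
n=5: →4(W) only, which is W, so L
n=6: →5(L), so W
n=7: →1(L), so W
n=8: →1(L), so W
n=9: →3(L), so W
n=10: →3(L), so W
n=11: →5(L), so W
n=12: →5(L), so W
n=13: →12(W), 7(W), 6(W) — all W, so L
n=14: →13(L), so W
n=15: →14(W), 9(W), 8(W) — all W, so L
n=16: →15(L), so W
n=17: →16(W), 11(W), 10(W) — all W, so L

1: L, 17: L, 16: W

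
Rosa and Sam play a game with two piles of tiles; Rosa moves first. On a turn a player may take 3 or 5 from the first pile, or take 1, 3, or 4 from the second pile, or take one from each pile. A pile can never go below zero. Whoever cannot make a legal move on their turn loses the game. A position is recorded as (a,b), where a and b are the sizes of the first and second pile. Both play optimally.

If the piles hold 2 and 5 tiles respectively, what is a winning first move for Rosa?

Use the standard recursion: the mover loses at a terminal position; elsewhere, the mover wins exactly when some move hands the opponent an L position.
No move ever increases a pile, so every position that can arise here has a ≤ 2 and b ≤ 5; it is enough to label the cells with 0 ≤ a ≤ 2 and 0 ≤ b ≤ 5.
Every move lowers a or b (never raises either), so fill the grid row by row in increasing a, and left to right within a row: each cell's successors are then already labelled.
      b=0  b=1  b=2  b=3  b=4  b=5
a=0:    L    W    L    W    W    W
a=1:    L    W    L    W    W    W
a=2:    L    W    L    W    W    W
Cells with no legal move (terminal, hence L): (0,0), (1,0), (2,0).
The remaining L cells, each justified by listing all of its moves:
(0,2): the only move is to (0,1)(W), a W ⇒ L
(1,2): moves to (1,1)(W), (0,1)(W); every one is W ⇒ L
(2,2): moves to (2,1)(W), (1,1)(W); every one is W ⇒ L
Every other cell has at least one move into one of the L cells above, so it is W.
From (2,5), the L positions reachable in one move are: (2,2).

Move to (2,2).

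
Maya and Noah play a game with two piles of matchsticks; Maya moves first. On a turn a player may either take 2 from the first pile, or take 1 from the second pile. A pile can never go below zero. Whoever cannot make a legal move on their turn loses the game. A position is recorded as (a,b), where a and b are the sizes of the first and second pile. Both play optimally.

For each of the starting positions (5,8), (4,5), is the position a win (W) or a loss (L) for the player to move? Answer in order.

Work bottom-up. With no move the player to move loses. Otherwise the position is W if at least one move leads to an L position for the opponent, and L if every move leads to a W.
No move ever increases a pile, so every position that can arise here has a ≤ 5 and b ≤ 8; it is enough to label the cells with 0 ≤ a ≤ 5 and 0 ≤ b ≤ 8.
Every move lowers a or b (never raises either), so fill the grid row by row in increasing a, and left to right within a row: each cell's successors are then already labelled.
      b=0  b=1  b=2  b=3  b=4  b=5  b=6  b=7  b=8
a=0:    L    W    L    W    L    W    L    W    L
a=1:    L    W    L    W    L    W    L    W    L
a=2:    W    L    W    L    W    L    W    L    W
a=3:    W    L    W    L    W    L    W    L    W
a=4:    L    W    L    W    L    W    L    W    L
a=5:    L    W    L    W    L    W    L    W    L
Cells with no legal move (terminal, hence L): (0,0), (1,0).
The remaining L cells, each justified by listing all of its moves:
(0,2): only reaches (0,1)(W), which is W → L
(0,4): only reaches (0,3)(W), which is W → L
(0,6): only reaches (0,5)(W), which is W → L
(0,8): only reaches (0,7)(W), which is W → L
(1,2): only reaches (1,1)(W), which is W → L
(1,4): only reaches (1,3)(W), which is W → L
(1,6): only reaches (1,5)(W), which is W → L
(1,8): only reaches (1,7)(W), which is W → L
(2,1): only reaches (0,1)(W), (2,0)(W), all W → L
(2,3): only reaches (0,3)(W), (2,2)(W), all W → L
(2,5): only reaches (0,5)(W), (2,4)(W), all W → L
(2,7): only reaches (0,7)(W), (2,6)(W), all W → L
(3,1): only reaches (1,1)(W), (3,0)(W), all W → L
(3,3): only reaches (1,3)(W), (3,2)(W), all W → L
(3,5): only reaches (1,5)(W), (3,4)(W), all W → L
(3,7): only reaches (1,7)(W), (3,6)(W), all W → L
(4,0): only reaches (2,0)(W), which is W → L
(4,2): only reaches (2,2)(W), (4,1)(W), all W → L
(4,4): only reaches (2,4)(W), (4,3)(W), all W → L
(4,6): only reaches (2,6)(W), (4,5)(W), all W → L
(4,8): only reaches (2,8)(W), (4,7)(W), all W → L
(5,0): only reaches (3,0)(W), which is W → L
(5,2): only reaches (3,2)(W), (5,1)(W), all W → L
(5,4): only reaches (3,4)(W), (5,3)(W), all W → L
(5,6): only reaches (3,6)(W), (5,5)(W), all W → L
(5,8): only reaches (3,8)(W), (5,7)(W), all W → L
Every other cell has at least one move into one of the L cells above, so it is W.
(5,8): one of the L cells justified above, so L
(4,5): the move to (2,5) reaches an L cell, so W

(5,8): L, (4,5): W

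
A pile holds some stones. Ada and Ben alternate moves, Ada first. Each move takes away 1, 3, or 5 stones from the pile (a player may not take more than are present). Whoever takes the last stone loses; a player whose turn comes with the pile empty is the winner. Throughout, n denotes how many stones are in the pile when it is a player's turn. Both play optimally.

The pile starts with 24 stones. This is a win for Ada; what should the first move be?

Remove 1, leaving 23.

Label each position W (a win for the player to move) or L (a loss). A position with no legal move is W; any other position is W exactly when some move reaches an L, and L when every move reaches a W.
n=0: no move; the opponent has just taken the last stone and therefore loses → W
n=1: the only move is to 0(W), a W ⇒ L
n=2: can move to 1, which is L ⇒ W
n=3: moves to 2(W), 0(W); every one is W ⇒ L
n=4: can move to 3, which is L ⇒ W
n=5: moves to 4(W), 2(W), 0(W); every one is W ⇒ L
n=6: can move to 5, which is L ⇒ W
n=7: moves to 6(W), 4(W), 2(W); every one is W ⇒ L
n=8: can move to 7, which is L ⇒ W
n=9: moves to 8(W), 6(W), 4(W); every one is W ⇒ L
n=10: can move to 9, which is L ⇒ W
n=11: moves to 10(W), 8(W), 6(W); every one is W ⇒ L
n=12: can move to 11, which is L ⇒ W
n=13: moves to 12(W), 10(W), 8(W); every one is W ⇒ L
n=14: can move to 13, which is L ⇒ W
n=15: moves to 14(W), 12(W), 10(W); every one is W ⇒ L
n=16: can move to 15, which is L ⇒ W
n=17: moves to 16(W), 14(W), 12(W); every one is W ⇒ L
n=18: can move to 17, which is L ⇒ W
n=19: moves to 18(W), 16(W), 14(W); every one is W ⇒ L
n=20: can move to 19, which is L ⇒ W
n=21: moves to 20(W), 18(W), 16(W); every one is W ⇒ L
n=22: can move to 21, which is L ⇒ W
n=23: moves to 22(W), 20(W), 18(W); every one is W ⇒ L
n=24: can move to 23, which is L ⇒ W
From 24, the L positions reachable in one move are: 23, 21, 19. Any move reaching one of these is winning.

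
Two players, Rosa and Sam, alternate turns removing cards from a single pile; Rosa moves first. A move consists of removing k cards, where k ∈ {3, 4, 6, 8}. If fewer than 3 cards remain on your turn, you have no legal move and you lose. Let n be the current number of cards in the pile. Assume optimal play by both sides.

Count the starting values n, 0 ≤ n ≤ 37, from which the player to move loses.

12

Label each position W (a win for the player to move) or L (a loss). A position with no legal move is L; any other position is W exactly when some move reaches an L, and L when every move reaches a W.
n=0: no move → L
n=1: no move → L
n=2: no move → L
n=3: →0(L), so W
n=4: →1(L), so W
n=5: →2(L), so W
n=6: →2(L), so W
n=7: →1(L), so W
n=8: →2(L), so W
n=9: →1(L), so W
n=10: →2(L), so W
n=11: →8(W), 7(W), 5(W), 3(W) — all W, so L
n=12: →9(W), 8(W), 6(W), 4(W) — all W, so L
n=13: →10(W), 9(W), 7(W), 5(W) — all W, so L
n=14: →11(L), so W
n=15: →12(L), so W
n=16: →13(L), so W
n=17: →13(L), so W
n=18: →12(L), so W
n=19: →13(L), so W
n=20: →12(L), so W
n=21: →13(L), so W
n=22: →19(W), 18(W), 16(W), 14(W) — all W, so L
n=23: →20(W), 19(W), 17(W), 15(W) — all W, so L
n=24: →21(W), 20(W), 18(W), 16(W) — all W, so L
n=25: →22(L), so W
n=26: →23(L), so W
n=27: →24(L), so W
n=28: →24(L), so W
n=29: →23(L), so W
n=30: →24(L), so W
n=31: →23(L), so W
n=32: →24(L), so W
n=33: →30(W), 29(W), 27(W), 25(W) — all W, so L
n=34: →31(W), 30(W), 28(W), 26(W) — all W, so L
n=35: →32(W), 31(W), 29(W), 27(W) — all W, so L
n=36: →33(L), so W
n=37: →34(L), so W
L entries with 0 ≤ n ≤ 37: n = 0, 1, 2, 11, 12, 13, 22, 23, 24, 33, 34, 35; that makes 12.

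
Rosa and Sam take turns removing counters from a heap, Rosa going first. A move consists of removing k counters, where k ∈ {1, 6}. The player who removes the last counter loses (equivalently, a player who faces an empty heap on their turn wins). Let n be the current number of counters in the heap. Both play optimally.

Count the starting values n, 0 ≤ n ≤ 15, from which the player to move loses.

7

Positions with no move are W. A position that does have a move is losing for the player to move precisely when every available move leads to a winning position for the opponent. Fill in the labels:
n=0: no move; the opponent has just taken the last counter and therefore loses → W
n=1: →0(W) only, which is W, so L
n=2: →1(L), so W
n=3: →2(W) only, which is W, so L
n=4: →3(L), so W
n=5: →4(W) only, which is W, so L
n=6: →5(L), so W
n=7: →1(L), so W
n=8: →7(W), 2(W) — all W, so L
n=9: →8(L), so W
n=10: →9(W), 4(W) — all W, so L
n=11: →10(L), so W
n=12: →11(W), 6(W) — all W, so L
n=13: →12(L), so W
n=14: →8(L), so W
n=15: →14(W), 9(W) — all W, so L
L entries with 0 ≤ n ≤ 15: n = 1, 3, 5, 8, 10, 12, 15; that makes 7.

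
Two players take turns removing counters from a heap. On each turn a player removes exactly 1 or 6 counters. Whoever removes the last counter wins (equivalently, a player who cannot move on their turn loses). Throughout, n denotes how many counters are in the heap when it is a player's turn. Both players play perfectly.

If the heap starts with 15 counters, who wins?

Use the standard recursion: the mover loses at a terminal position; elsewhere, the mover wins exactly when some move hands the opponent an L position.
n=0: no move → L
n=1: W (go to 0, an L position)
n=2: L (sole option 1(W) is W)
n=3: W (go to 2, an L position)
n=4: L (sole option 3(W) is W)
n=5: W (go to 4, an L position)
n=6: W (go to 0, an L position)
n=7: L (options 6(W), 1(W) are all W)
n=8: W (go to 7, an L position)
n=9: L (options 8(W), 3(W) are all W)
n=10: W (go to 9, an L position)
n=11: L (options 10(W), 5(W) are all W)
n=12: W (go to 11, an L position)
n=13: W (go to 7, an L position)
n=14: L (options 13(W), 8(W) are all W)
n=15: W (go to 14, an L position)
The starting position 15 is W: the player to move should remove 1, leaving 14, handing over an L position.

The first player wins.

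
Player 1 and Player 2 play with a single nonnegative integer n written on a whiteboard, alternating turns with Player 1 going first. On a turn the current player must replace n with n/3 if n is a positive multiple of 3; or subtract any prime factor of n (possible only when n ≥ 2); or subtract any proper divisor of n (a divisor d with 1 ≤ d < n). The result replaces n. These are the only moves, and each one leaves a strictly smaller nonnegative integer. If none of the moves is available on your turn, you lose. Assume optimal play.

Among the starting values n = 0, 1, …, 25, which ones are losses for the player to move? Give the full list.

Positions with no move are L. A position that does have a move is losing for the player to move precisely when every available move leads to a winning position for the opponent. Fill in the labels:
n=0: no move → L
n=1: no move → L
n=2: can move to 0, which is L ⇒ W
n=3: can move to 0, which is L ⇒ W
n=4: moves to 2(W), 3(W); every one is W ⇒ L
n=5: can move to 0, which is L ⇒ W
n=6: can move to 4, which is L ⇒ W
n=7: can move to 0, which is L ⇒ W
n=8: can move to 4, which is L ⇒ W
n=9: moves to 3(W), 6(W), 8(W); every one is W ⇒ L
n=10: can move to 9, which is L ⇒ W
n=11: can move to 0, which is L ⇒ W
n=12: can move to 4, which is L ⇒ W
n=13: can move to 0, which is L ⇒ W
n=14: moves to 7(W), 12(W), 13(W); every one is W ⇒ L
n=15: can move to 14, which is L ⇒ W
n=16: can move to 14, which is L ⇒ W
n=17: can move to 0, which is L ⇒ W
n=18: can move to 9, which is L ⇒ W
n=19: can move to 0, which is L ⇒ W
n=20: moves to 10(W), 15(W), 16(W), 18(W), 19(W); every one is W ⇒ L
n=21: can move to 14, which is L ⇒ W
n=22: can move to 20, which is L ⇒ W
n=23: can move to 0, which is L ⇒ W
n=24: can move to 20, which is L ⇒ W
n=25: can move to 20, which is L ⇒ W
The losing starting values of n are exactly the entries labelled L in this table (6 of them).

0, 1, 4, 9, 14, 20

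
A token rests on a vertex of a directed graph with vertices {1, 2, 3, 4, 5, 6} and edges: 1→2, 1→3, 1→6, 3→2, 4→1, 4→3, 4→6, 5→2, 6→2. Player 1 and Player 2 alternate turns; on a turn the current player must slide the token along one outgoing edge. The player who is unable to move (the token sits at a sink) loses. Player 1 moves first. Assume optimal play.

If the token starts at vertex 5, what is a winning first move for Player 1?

Build the W/L table. Terminal = L. A non-terminal position is W if it has a move to some L; otherwise it is L.
Every edge goes from a vertex to one that appears earlier in the order 2, 3, 6, 1, 5, 4, so processing vertices in that order labels each vertex after all of its successors.
2: no outgoing edge → L
3: reaches L-position 2 → W
6: reaches L-position 2 → W
1: reaches L-position 2 → W
5: reaches L-position 2 → W
4: only reaches 1(W), 6(W), 3(W), all W → L
From 5, the L positions reachable in one move are: 2.

Move to 2.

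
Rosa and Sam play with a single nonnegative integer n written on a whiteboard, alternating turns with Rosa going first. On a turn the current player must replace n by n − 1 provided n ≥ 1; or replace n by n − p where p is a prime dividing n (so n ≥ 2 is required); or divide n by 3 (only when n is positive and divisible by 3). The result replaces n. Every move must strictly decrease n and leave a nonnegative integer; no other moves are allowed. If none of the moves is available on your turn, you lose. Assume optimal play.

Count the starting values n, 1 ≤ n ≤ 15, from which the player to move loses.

Label each position W (a win for the player to move) or L (a loss). A position with no legal move is L; any other position is W exactly when some move reaches an L, and L when every move reaches a W.
n=0: no move → L
n=1: reaches L-position 0 → W
n=2: reaches L-position 0 → W
n=3: reaches L-position 0 → W
n=4: only reaches 2(W), 3(W), all W → L
n=5: reaches L-position 0 → W
n=6: reaches L-position 4 → W
n=7: reaches L-position 0 → W
n=8: only reaches 6(W), 7(W), all W → L
n=9: reaches L-position 8 → W
n=10: reaches L-position 8 → W
n=11: reaches L-position 0 → W
n=12: reaches L-position 4 → W
n=13: reaches L-position 0 → W
n=14: only reaches 7(W), 12(W), 13(W), all W → L
n=15: reaches L-position 14 → W
L entries with 1 ≤ n ≤ 15 (n=0 is outside the asked range and is not counted): n = 4, 8, 14; that makes 3.

3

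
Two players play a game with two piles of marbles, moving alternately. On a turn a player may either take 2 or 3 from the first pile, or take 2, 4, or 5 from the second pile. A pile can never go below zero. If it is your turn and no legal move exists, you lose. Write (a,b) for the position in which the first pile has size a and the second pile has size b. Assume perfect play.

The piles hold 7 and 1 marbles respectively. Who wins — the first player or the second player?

The first player wins.

Build the W/L table. Terminal = L. A non-terminal position is W if it has a move to some L; otherwise it is L.
No move ever increases a pile, so every position that can arise here has a ≤ 7 and b ≤ 1; it is enough to label the cells with 0 ≤ a ≤ 7 and 0 ≤ b ≤ 1.
Every move lowers a or b (never raises either), so fill the grid row by row in increasing a, and left to right within a row: each cell's successors are then already labelled.
      b=0  b=1
a=0:    L    L
a=1:    L    L
a=2:    W    W
a=3:    W    W
a=4:    W    W
a=5:    L    L
a=6:    L    L
a=7:    W    W
Cells with no legal move (terminal, hence L): (0,0), (0,1), (1,0), (1,1).
The remaining L cells, each justified by listing all of its moves:
(5,0): moves to (3,0)(W), (2,0)(W); every one is W ⇒ L
(5,1): moves to (3,1)(W), (2,1)(W); every one is W ⇒ L
(6,0): moves to (4,0)(W), (3,0)(W); every one is W ⇒ L
(6,1): moves to (4,1)(W), (3,1)(W); every one is W ⇒ L
Every other cell has at least one move into one of the L cells above, so it is W.
From (7,1) the player to move can move to (5,1), reaching an L position.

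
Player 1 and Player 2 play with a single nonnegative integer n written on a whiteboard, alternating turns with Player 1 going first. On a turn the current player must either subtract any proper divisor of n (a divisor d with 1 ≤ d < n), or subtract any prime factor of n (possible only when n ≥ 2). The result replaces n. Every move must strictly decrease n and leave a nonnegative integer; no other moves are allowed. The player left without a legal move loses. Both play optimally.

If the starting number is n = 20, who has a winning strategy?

Use the standard recursion: the mover loses at a terminal position; elsewhere, the mover wins exactly when some move hands the opponent an L position.
n=0: no move → L
n=1: no move → L
n=2: →0(L), so W
n=3: →0(L), so W
n=4: →2(W), 3(W) — all W, so L
n=5: →0(L), so W
n=6: →4(L), so W
n=7: →0(L), so W
n=8: →4(L), so W
n=9: →6(W), 8(W) — all W, so L
n=10: →9(L), so W
n=11: →0(L), so W
n=12: →9(L), so W
n=13: →0(L), so W
n=14: →7(W), 12(W), 13(W) — all W, so L
n=15: →14(L), so W
n=16: →14(L), so W
n=17: →0(L), so W
n=18: →9(L), so W
n=19: →0(L), so W
n=20: →10(W), 15(W), 16(W), 18(W), 19(W) — all W, so L
Every move from 20 reaches a W position, so the mover loses.

Player 2 wins.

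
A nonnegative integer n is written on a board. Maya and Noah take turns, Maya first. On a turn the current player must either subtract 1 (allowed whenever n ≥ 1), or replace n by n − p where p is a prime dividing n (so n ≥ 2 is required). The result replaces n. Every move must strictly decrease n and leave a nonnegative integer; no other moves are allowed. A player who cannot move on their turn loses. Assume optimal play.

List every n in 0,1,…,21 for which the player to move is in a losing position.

Label each position W (a win for the player to move) or L (a loss). A position with no legal move is L; any other position is W exactly when some move reaches an L, and L when every move reaches a W.
n=0: no move → L
n=1: W (go to 0, an L position)
n=2: W (go to 0, an L position)
n=3: W (go to 0, an L position)
n=4: L (options 2(W), 3(W) are all W)
n=5: W (go to 0, an L position)
n=6: W (go to 4, an L position)
n=7: W (go to 0, an L position)
n=8: L (options 6(W), 7(W) are all W)
n=9: W (go to 8, an L position)
n=10: W (go to 8, an L position)
n=11: W (go to 0, an L position)
n=12: L (options 9(W), 10(W), 11(W) are all W)
n=13: W (go to 0, an L position)
n=14: W (go to 12, an L position)
n=15: W (go to 12, an L position)
n=16: L (options 14(W), 15(W) are all W)
n=17: W (go to 0, an L position)
n=18: W (go to 16, an L position)
n=19: W (go to 0, an L position)
n=20: L (options 15(W), 18(W), 19(W) are all W)
n=21: W (go to 20, an L position)
Reading off the rows marked L gives the requested list; there are 6 such values of n.

0, 4, 8, 12, 16, 20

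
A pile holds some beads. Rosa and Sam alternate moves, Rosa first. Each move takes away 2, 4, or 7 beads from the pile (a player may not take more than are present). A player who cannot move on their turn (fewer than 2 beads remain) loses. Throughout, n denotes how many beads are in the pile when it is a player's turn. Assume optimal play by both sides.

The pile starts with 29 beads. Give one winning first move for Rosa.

Positions with no move are L. A position that does have a move is losing for the player to move precisely when every available move leads to a winning position for the opponent. Fill in the labels:
n=0: no move → L
n=1: no move → L
n=2: can move to 0, which is L ⇒ W
n=3: can move to 1, which is L ⇒ W
n=4: can move to 0, which is L ⇒ W
n=5: can move to 1, which is L ⇒ W
n=6: moves to 4(W), 2(W); every one is W ⇒ L
n=7: can move to 0, which is L ⇒ W
n=8: can move to 6, which is L ⇒ W
n=9: moves to 7(W), 5(W), 2(W); every one is W ⇒ L
n=10: can move to 6, which is L ⇒ W
n=11: can move to 9, which is L ⇒ W
n=12: moves to 10(W), 8(W), 5(W); every one is W ⇒ L
n=13: can move to 9, which is L ⇒ W
n=14: can move to 12, which is L ⇒ W
n=15: moves to 13(W), 11(W), 8(W); every one is W ⇒ L
n=16: can move to 12, which is L ⇒ W
n=17: can move to 15, which is L ⇒ W
n=18: moves to 16(W), 14(W), 11(W); every one is W ⇒ L
n=19: can move to 15, which is L ⇒ W
n=20: can move to 18, which is L ⇒ W
n=21: moves to 19(W), 17(W), 14(W); every one is W ⇒ L
n=22: can move to 18, which is L ⇒ W
n=23: can move to 21, which is L ⇒ W
n=24: moves to 22(W), 20(W), 17(W); every one is W ⇒ L
n=25: can move to 21, which is L ⇒ W
n=26: can move to 24, which is L ⇒ W
n=27: moves to 25(W), 23(W), 20(W); every one is W ⇒ L
n=28: can move to 24, which is L ⇒ W
n=29: can move to 27, which is L ⇒ W
From 29, the L positions reachable in one move are: 27.

Remove 2, leaving 27.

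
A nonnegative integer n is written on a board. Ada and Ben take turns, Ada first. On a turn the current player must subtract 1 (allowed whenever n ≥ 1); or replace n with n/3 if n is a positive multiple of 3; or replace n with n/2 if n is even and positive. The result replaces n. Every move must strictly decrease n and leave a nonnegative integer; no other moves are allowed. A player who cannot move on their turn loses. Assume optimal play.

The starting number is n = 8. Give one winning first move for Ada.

Move to 7.

Build the W/L table. Terminal = L. A non-terminal position is W if it has a move to some L; otherwise it is L.
n=0: no move → L
n=1: W (go to 0, an L position)
n=2: L (sole option 1(W) is W)
n=3: W (go to 2, an L position)
n=4: W (go to 2, an L position)
n=5: L (sole option 4(W) is W)
n=6: W (go to 2, an L position)
n=7: L (sole option 6(W) is W)
n=8: W (go to 7, an L position)
From 8, the L positions reachable in one move are: 7.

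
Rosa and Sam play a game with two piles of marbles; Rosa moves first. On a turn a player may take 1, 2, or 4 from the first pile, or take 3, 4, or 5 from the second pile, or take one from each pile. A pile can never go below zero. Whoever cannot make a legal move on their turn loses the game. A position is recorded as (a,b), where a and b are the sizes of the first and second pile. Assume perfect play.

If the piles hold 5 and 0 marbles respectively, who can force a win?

Use the standard recursion: the mover loses at a terminal position; elsewhere, the mover wins exactly when some move hands the opponent an L position.
No move ever increases a pile, so every position that can arise here has a ≤ 5 and b ≤ 0; it is enough to label the cells with 0 ≤ a ≤ 5 and 0 ≤ b ≤ 0.
Every move lowers a or b (never raises either), so fill the grid row by row in increasing a, and left to right within a row: each cell's successors are then already labelled.
      b=0
a=0:    L
a=1:    W
a=2:    W
a=3:    L
a=4:    W
a=5:    W
Cells with no legal move (terminal, hence L): (0,0).
The remaining L cells, each justified by listing all of its moves:
(3,0): L (options (2,0)(W), (1,0)(W) are all W)
Every other cell has at least one move into one of the L cells above, so it is W.
From (5,0) Rosa can move to (3,0), reaching an L position.

Rosa wins.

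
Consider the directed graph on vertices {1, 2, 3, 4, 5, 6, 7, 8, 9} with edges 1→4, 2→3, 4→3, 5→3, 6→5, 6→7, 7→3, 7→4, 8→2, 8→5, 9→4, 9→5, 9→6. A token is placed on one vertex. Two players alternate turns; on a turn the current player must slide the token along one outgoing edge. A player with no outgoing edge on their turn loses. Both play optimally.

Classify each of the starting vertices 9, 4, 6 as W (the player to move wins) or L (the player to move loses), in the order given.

Label each position W (a win for the player to move) or L (a loss). A position with no legal move is L; any other position is W exactly when some move reaches an L, and L when every move reaches a W.
Every edge goes from a vertex to one that appears earlier in the order 3, 4, 7, 5, 6, 9, 2, 8, 1, so processing vertices in that order labels each vertex after all of its successors.
3: no outgoing edge → L
4: can move to 3, which is L ⇒ W
7: can move to 3, which is L ⇒ W
5: can move to 3, which is L ⇒ W
6: moves to 5(W), 7(W); every one is W ⇒ L
9: can move to 6, which is L ⇒ W
2: can move to 3, which is L ⇒ W
8: moves to 2(W), 5(W); every one is W ⇒ L
1: the only move is to 4(W), a W ⇒ L

9: W, 4: W, 6: L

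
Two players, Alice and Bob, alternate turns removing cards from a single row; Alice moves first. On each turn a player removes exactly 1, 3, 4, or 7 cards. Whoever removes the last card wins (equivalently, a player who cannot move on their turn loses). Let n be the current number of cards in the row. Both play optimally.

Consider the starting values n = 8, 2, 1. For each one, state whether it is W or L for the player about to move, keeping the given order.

8: L, 2: L, 1: W

Use the standard recursion: the mover loses at a terminal position; elsewhere, the mover wins exactly when some move hands the opponent an L position.
n=0: no move → L
n=1: →0(L), so W
n=2: →1(W) only, which is W, so L
n=3: →2(L), so W
n=4: →0(L), so W
n=5: →2(L), so W
n=6: →2(L), so W
n=7: →0(L), so W
n=8: →7(W), 5(W), 4(W), 1(W) — all W, so L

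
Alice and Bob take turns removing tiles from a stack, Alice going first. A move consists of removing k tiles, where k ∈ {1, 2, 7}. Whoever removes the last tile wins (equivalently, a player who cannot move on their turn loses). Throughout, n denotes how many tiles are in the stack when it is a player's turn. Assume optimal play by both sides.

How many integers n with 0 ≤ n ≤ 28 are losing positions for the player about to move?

10

Build the W/L table. Terminal = L. A non-terminal position is W if it has a move to some L; otherwise it is L.
n=0: no move → L
n=1: →0(L), so W
n=2: →0(L), so W
n=3: →2(W), 1(W) — all W, so L
n=4: →3(L), so W
n=5: →3(L), so W
n=6: →5(W), 4(W) — all W, so L
n=7: →6(L), so W
n=8: →6(L), so W
n=9: →8(W), 7(W), 2(W) — all W, so L
n=10: →9(L), so W
n=11: →9(L), so W
n=12: →11(W), 10(W), 5(W) — all W, so L
n=13: →12(L), so W
n=14: →12(L), so W
n=15: →14(W), 13(W), 8(W) — all W, so L
n=16: →15(L), so W
n=17: →15(L), so W
n=18: →17(W), 16(W), 11(W) — all W, so L
n=19: →18(L), so W
n=20: →18(L), so W
n=21: →20(W), 19(W), 14(W) — all W, so L
n=22: →21(L), so W
n=23: →21(L), so W
n=24: →23(W), 22(W), 17(W) — all W, so L
n=25: →24(L), so W
n=26: →24(L), so W
n=27: →26(W), 25(W), 20(W) — all W, so L
n=28: →27(L), so W
L entries with 0 ≤ n ≤ 28: n = 0, 3, 6, 9, 12, 15, 18, 21, 24, 27; that makes 10.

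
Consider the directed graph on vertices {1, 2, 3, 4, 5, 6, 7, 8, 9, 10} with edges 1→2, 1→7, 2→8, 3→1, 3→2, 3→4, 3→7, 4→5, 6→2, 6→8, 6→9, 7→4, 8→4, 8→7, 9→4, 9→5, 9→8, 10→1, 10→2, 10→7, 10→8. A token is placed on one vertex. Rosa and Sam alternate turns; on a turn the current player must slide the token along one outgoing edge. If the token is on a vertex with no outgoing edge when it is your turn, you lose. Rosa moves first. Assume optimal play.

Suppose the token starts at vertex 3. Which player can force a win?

Rosa wins.

Classify positions by backward induction: terminal positions (no move available) are L. From any other position, the mover wins iff some move reaches an L.
Every edge goes from a vertex to one that appears earlier in the order 5, 4, 7, 8, 9, 2, 1, 3, 6, 10, so processing vertices in that order labels each vertex after all of its successors.
5: no outgoing edge → L
4: reaches L-position 5 → W
7: only reaches 4(W), which is W → L
8: reaches L-position 7 → W
9: reaches L-position 5 → W
2: only reaches 8(W), which is W → L
1: reaches L-position 2 → W
3: reaches L-position 2 → W
6: reaches L-position 2 → W
10: reaches L-position 2 → W
From 3 Rosa can move to 2, reaching an L position.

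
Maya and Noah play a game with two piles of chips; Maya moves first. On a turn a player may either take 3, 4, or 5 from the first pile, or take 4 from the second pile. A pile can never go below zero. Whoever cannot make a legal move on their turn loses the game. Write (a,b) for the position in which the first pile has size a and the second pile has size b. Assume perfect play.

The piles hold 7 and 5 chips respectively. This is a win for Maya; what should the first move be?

Move to (4,5).

Use the standard recursion: the mover loses at a terminal position; elsewhere, the mover wins exactly when some move hands the opponent an L position.
No move ever increases a pile, so every position that can arise here has a ≤ 7 and b ≤ 5; it is enough to label the cells with 0 ≤ a ≤ 7 and 0 ≤ b ≤ 5.
Every move lowers a or b (never raises either), so fill the grid row by row in increasing a, and left to right within a row: each cell's successors are then already labelled.
      b=0  b=1  b=2  b=3  b=4  b=5
a=0:    L    L    L    L    W    W
a=1:    L    L    L    L    W    W
a=2:    L    L    L    L    W    W
a=3:    W    W    W    W    L    L
a=4:    W    W    W    W    L    L
a=5:    W    W    W    W    L    L
a=6:    W    W    W    W    W    W
a=7:    W    W    W    W    W    W
Cells with no legal move (terminal, hence L): (0,0), (0,1), (0,2), (0,3), (1,0), (1,1), (1,2), (1,3), (2,0), (2,1), (2,2), (2,3).
The remaining L cells, each justified by listing all of its moves:
(3,4): →(0,4)(W), (3,0)(W) — all W, so L
(3,5): →(0,5)(W), (3,1)(W) — all W, so L
(4,4): →(1,4)(W), (0,4)(W), (4,0)(W) — all W, so L
(4,5): →(1,5)(W), (0,5)(W), (4,1)(W) — all W, so L
(5,4): →(2,4)(W), (1,4)(W), (0,4)(W), (5,0)(W) — all W, so L
(5,5): →(2,5)(W), (1,5)(W), (0,5)(W), (5,1)(W) — all W, so L
Every other cell has at least one move into one of the L cells above, so it is W.
From (7,5), the L positions reachable in one move are: (4,5), (3,5). Any move reaching one of these is winning.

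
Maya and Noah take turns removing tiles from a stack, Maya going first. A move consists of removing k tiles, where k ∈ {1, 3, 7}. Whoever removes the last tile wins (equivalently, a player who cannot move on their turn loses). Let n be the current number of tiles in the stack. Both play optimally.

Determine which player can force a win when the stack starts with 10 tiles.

Noah wins.

Use the standard recursion: the mover loses at a terminal position; elsewhere, the mover wins exactly when some move hands the opponent an L position.
n=0: no move → L
n=1: can move to 0, which is L ⇒ W
n=2: the only move is to 1(W), a W ⇒ L
n=3: can move to 2, which is L ⇒ W
n=4: moves to 3(W), 1(W); every one is W ⇒ L
n=5: can move to 4, which is L ⇒ W
n=6: moves to 5(W), 3(W); every one is W ⇒ L
n=7: can move to 6, which is L ⇒ W
n=8: moves to 7(W), 5(W), 1(W); every one is W ⇒ L
n=9: can move to 8, which is L ⇒ W
n=10: moves to 9(W), 7(W), 3(W); every one is W ⇒ L
Every move from 10 reaches a W position, so the mover loses.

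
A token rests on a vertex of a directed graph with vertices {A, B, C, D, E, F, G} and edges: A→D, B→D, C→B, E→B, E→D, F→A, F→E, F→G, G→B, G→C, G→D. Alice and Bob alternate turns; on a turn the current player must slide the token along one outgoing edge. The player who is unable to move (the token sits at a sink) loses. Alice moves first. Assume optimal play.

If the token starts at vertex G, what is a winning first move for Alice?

Compute win/loss labels from the base case upward. A position with no move is L. Any other position is W if it can reach an L in one move, else L.
Every edge goes from a vertex to one that appears earlier in the order D, B, C, G, A, E, F, so processing vertices in that order labels each vertex after all of its successors.
D: no outgoing edge → L
B: W (go to D, an L position)
C: L (sole option B(W) is W)
G: W (go to C, an L position)
A: W (go to D, an L position)
E: W (go to D, an L position)
F: L (options E(W), A(W), G(W) are all W)
From G, the L positions reachable in one move are: C, D. Any move reaching one of these is winning.

Move to C.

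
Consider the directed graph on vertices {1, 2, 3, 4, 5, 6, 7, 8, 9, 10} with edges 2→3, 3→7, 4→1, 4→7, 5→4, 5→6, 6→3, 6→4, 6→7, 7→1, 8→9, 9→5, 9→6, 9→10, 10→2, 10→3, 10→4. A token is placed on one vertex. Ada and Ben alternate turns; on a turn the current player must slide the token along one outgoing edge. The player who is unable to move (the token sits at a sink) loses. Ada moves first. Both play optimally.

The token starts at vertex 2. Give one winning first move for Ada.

Build the W/L table. Terminal = L. A non-terminal position is W if it has a move to some L; otherwise it is L.
Every edge goes from a vertex to one that appears earlier in the order 1, 7, 3, 4, 6, 2, 10, 5, 9, 8, so processing vertices in that order labels each vertex after all of its successors.
1: no outgoing edge → L
7: can move to 1, which is L ⇒ W
3: the only move is to 7(W), a W ⇒ L
4: can move to 1, which is L ⇒ W
6: can move to 3, which is L ⇒ W
2: can move to 3, which is L ⇒ W
10: can move to 3, which is L ⇒ W
5: moves to 6(W), 4(W); every one is W ⇒ L
9: can move to 5, which is L ⇒ W
8: the only move is to 9(W), a W ⇒ L
From 2, the L positions reachable in one move are: 3.

Move to 3.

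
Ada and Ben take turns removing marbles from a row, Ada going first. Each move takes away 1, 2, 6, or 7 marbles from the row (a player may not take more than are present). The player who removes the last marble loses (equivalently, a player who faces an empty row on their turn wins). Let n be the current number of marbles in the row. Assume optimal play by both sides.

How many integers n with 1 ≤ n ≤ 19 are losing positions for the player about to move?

Work bottom-up. With no move the player to move wins. Otherwise the position is W if at least one move leads to an L position for the opponent, and L if every move leads to a W.
n=0: no move; the opponent has just taken the last marble and therefore loses → W
n=1: →0(W) only, which is W, so L
n=2: →1(L), so W
n=3: →1(L), so W
n=4: →3(W), 2(W) — all W, so L
n=5: →4(L), so W
n=6: →4(L), so W
n=7: →1(L), so W
n=8: →1(L), so W
n=9: →8(W), 7(W), 3(W), 2(W) — all W, so L
n=10: →9(L), so W
n=11: →9(L), so W
n=12: →11(W), 10(W), 6(W), 5(W) — all W, so L
n=13: →12(L), so W
n=14: →12(L), so W
n=15: →9(L), so W
n=16: →9(L), so W
n=17: →16(W), 15(W), 11(W), 10(W) — all W, so L
n=18: →17(L), so W
n=19: →17(L), so W
L entries with 1 ≤ n ≤ 19 (the range starts at n=1): n = 1, 4, 9, 12, 17; that makes 5.

5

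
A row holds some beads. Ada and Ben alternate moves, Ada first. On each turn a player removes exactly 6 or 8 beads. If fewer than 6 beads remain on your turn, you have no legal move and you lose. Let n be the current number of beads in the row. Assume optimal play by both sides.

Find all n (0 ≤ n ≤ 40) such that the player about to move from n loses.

0, 1, 2, 3, 4, 5, 14, 15, 16, 17, 18, 19, 28, 29, 30, 31, 32, 33

Label each position W (a win for the player to move) or L (a loss). A position with no legal move is L; any other position is W exactly when some move reaches an L, and L when every move reaches a W.
n=0: no move → L
n=1: no move → L
n=2: no move → L
n=3: no move → L
n=4: no move → L
n=5: no move → L
n=6: W (go to 0, an L position)
n=7: W (go to 1, an L position)
n=8: W (go to 2, an L position)
n=9: W (go to 3, an L position)
n=10: W (go to 4, an L position)
n=11: W (go to 5, an L position)
n=12: W (go to 4, an L position)
n=13: W (go to 5, an L position)
n=14: L (options 8(W), 6(W) are all W)
n=15: L (options 9(W), 7(W) are all W)
n=16: L (options 10(W), 8(W) are all W)
n=17: L (options 11(W), 9(W) are all W)
n=18: L (options 12(W), 10(W) are all W)
n=19: L (options 13(W), 11(W) are all W)
n=20: W (go to 14, an L position)
n=21: W (go to 15, an L position)
n=22: W (go to 16, an L position)
n=23: W (go to 17, an L position)
n=24: W (go to 18, an L position)
n=25: W (go to 19, an L position)
n=26: W (go to 18, an L position)
n=27: W (go to 19, an L position)
n=28: L (options 22(W), 20(W) are all W)
n=29: L (options 23(W), 21(W) are all W)
n=30: L (options 24(W), 22(W) are all W)
n=31: L (options 25(W), 23(W) are all W)
n=32: L (options 26(W), 24(W) are all W)
n=33: L (options 27(W), 25(W) are all W)
n=34: W (go to 28, an L position)
n=35: W (go to 29, an L position)
n=36: W (go to 30, an L position)
n=37: W (go to 31, an L position)
n=38: W (go to 32, an L position)
n=39: W (go to 33, an L position)
n=40: W (go to 32, an L position)
Reading off the rows marked L gives the requested list; there are 18 such values of n.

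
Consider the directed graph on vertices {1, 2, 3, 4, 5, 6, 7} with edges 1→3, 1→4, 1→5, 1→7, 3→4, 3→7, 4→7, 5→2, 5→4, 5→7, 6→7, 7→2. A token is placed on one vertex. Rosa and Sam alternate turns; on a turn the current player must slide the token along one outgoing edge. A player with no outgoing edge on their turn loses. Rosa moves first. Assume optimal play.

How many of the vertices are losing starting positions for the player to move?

Classify positions by backward induction: terminal positions (no move available) are L. From any other position, the mover wins iff some move reaches an L.
Every edge goes from a vertex to one that appears earlier in the order 2, 7, 4, 3, 6, 5, 1, so processing vertices in that order labels each vertex after all of its successors.
2: no outgoing edge → L
7: can move to 2, which is L ⇒ W
4: the only move is to 7(W), a W ⇒ L
3: can move to 4, which is L ⇒ W
6: the only move is to 7(W), a W ⇒ L
5: can move to 4, which is L ⇒ W
1: can move to 4, which is L ⇒ W
The L vertices are 2, 4, 6; that is 3 in all.

3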